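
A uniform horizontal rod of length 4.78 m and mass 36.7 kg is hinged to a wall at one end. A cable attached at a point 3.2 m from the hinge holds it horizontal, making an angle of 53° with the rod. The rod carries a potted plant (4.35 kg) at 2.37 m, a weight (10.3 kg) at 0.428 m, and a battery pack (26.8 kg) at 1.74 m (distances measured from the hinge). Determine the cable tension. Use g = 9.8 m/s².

T ≈ 572 N

Choose the hinge as the axis so the unknown hinge reaction has zero arm there.
Beam weight: 36.7 × 9.8 = 359.7 N down at 2.39 m → arm 2.39 m, τ = 359.7 × 2.39 = 859.7 N·m clockwise.
Potted plant: 4.35 × 9.8 = 42.63 N down at 2.37 m → arm 2.37 m, τ = 42.63 × 2.37 = 101 N·m clockwise.
Weight: 10.3 × 9.8 = 100.9 N down at 0.428 m → arm 0.428 m, τ = 100.9 × 0.428 = 43.19 N·m clockwise.
Battery pack: 26.8 × 9.8 = 262.6 N down at 1.74 m → arm 1.74 m, τ = 262.6 × 1.74 = 456.9 N·m clockwise.
Total clockwise load moment = 1461 N·m.
The cable tension T acts at 3.2 m; only its component perpendicular to the rod, T sinθ, produces torque. sin 53° = 0.7986.
Balancing moments: T × 3.2 × 0.7986 = 1461, giving T = 1461 / 2.556 = 572 N.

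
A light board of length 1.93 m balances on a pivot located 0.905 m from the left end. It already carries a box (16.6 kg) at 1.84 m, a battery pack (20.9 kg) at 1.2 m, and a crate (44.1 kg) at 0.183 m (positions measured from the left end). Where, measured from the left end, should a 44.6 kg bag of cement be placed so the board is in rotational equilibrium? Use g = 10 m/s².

Take moments about the pivot (at 0.905 m from the left end).
Box: 16.6 × 10 = 166 N down at 1.84 m → arm 0.935 m, τ = 166 × 0.935 = 155.2 N·m clockwise.
Battery pack: 20.9 × 10 = 209 N down at 1.2 m → arm 0.295 m, τ = 209 × 0.295 = 61.65 N·m clockwise.
Crate: 44.1 × 10 = 441 N down at 0.183 m → arm 0.722 m, τ = 441 × 0.722 = 318.4 N·m counterclockwise.
Net moment of existing loads = 101.5 N·m counterclockwise.
The bag of cement weighs 44.6 × 10 = 446 N and must supply an equal clockwise moment, so its lever arm about the pivot is 101.5 / 446 = 0.228 m.
That puts it at 0.905 + 0.228 = 1.13 m from the left end.

x ≈ 1.13 m from the left end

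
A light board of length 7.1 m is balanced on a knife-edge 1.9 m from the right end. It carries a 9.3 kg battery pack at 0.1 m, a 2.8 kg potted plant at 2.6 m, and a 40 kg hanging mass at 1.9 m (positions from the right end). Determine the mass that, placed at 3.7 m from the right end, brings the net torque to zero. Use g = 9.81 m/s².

m ≈ 8.21 kg

Choose the knife-edge (at 1.9 m from the right end) as the axis so the support reaction has zero arm there.
Battery pack: 9.3 × 9.81 = 91.23 N down at 0.1 m → arm 1.8 m, τ = 91.23 × 1.8 = 164.2 N·m clockwise.
Potted plant: 2.8 × 9.81 = 27.47 N down at 2.6 m → arm 0.7 m, τ = 27.47 × 0.7 = 19.23 N·m counterclockwise.
Hanging mass: acts at the knife-edge, moment arm 0 → no torque.
Net moment of known loads = 145 N·m clockwise.
An unknown mass m at 3.7 m has arm 1.8 m; its moment is m·g·1.8 counterclockwise.
For rotational equilibrium, m × 9.81 × 1.8 = 145, so m = 145 / (9.81 × 1.8) = 8.21 kg.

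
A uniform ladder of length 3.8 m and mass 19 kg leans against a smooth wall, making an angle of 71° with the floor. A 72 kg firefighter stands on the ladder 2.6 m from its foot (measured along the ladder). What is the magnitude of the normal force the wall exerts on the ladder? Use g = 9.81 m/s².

N_wall ≈ 198 N

Sum moments about the foot of the ladder (the floor normal and friction both act there and drop out).
Ladder weight 19×9.81 = 186.4 N acts at 1.9 m along the ladder; its horizontal arm is 1.9·cos71° = 0.6186 m → τ = 115.3 N·m clockwise.
Firefighter: 72×9.81 = 706.3 N at 2.6 m → arm 0.8465 m → τ = 597.9 N·m clockwise.
Wall normal N acts horizontally at the top; its moment arm is the height L sinθ = 3.8·sin71° = 3.593 m, counterclockwise.
Setting net torque to zero: N × 3.593 = 713.2 → N = 198 N.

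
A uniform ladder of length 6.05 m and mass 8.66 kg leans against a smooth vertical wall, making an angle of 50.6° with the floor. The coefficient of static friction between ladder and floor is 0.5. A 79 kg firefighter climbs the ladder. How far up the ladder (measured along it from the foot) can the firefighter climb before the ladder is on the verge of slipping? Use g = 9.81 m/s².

d ≈ 3.75 m

Taking torques about the foot of the ladder:
Ladder weight 8.66×9.81 = 84.95 N acts at 3.025 m along the ladder; its horizontal arm is 3.025·cos50.6° = 1.92 m → τ = 163.1 N·m clockwise.
Firefighter weight 79×9.81 = 775 N at distance d → arm d·cos50.6° → τ = 775·d·0.6347 clockwise.
Wall normal N at the top has arm L sinθ = 4.675 m counterclockwise, so Στ = 0 gives N·4.675 = 163.1 + 491.9·d.
ΣFy = 0 ⇒ N_floor = 860 N, so the maximum friction is μ_s·N_floor = 0.5×860 = 430 N. ΣFx = 0 ⇒ N_wall = f, so at the slipping point N = 430 N.
Substituting: 430×4.675 = 163.1 + 491.9·d ⇒ d = (2010 − 163.1) / 491.9 = 3.75 m.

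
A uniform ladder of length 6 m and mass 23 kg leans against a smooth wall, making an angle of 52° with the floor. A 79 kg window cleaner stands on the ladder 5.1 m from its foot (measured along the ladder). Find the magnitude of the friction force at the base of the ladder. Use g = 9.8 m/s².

Sum moments about the foot of the ladder (the floor normal and friction both act there and drop out).
Ladder weight 23×9.8 = 225.4 N acts at 3 m along the ladder; its horizontal arm is 3·cos52° = 1.847 m → τ = 416.3 N·m clockwise.
Window cleaner: 79×9.8 = 774.2 N at 5.1 m → arm 3.14 m → τ = 2431 N·m clockwise.
Wall normal N acts horizontally at the top; its moment arm is the height L sinθ = 6·sin52° = 4.728 m, counterclockwise.
Setting net torque to zero: N × 4.728 = 2847 → N = 602 N.
ΣFx = 0: friction at the foot balances the wall's push, so f = N_wall = 602 N.

f ≈ 602 N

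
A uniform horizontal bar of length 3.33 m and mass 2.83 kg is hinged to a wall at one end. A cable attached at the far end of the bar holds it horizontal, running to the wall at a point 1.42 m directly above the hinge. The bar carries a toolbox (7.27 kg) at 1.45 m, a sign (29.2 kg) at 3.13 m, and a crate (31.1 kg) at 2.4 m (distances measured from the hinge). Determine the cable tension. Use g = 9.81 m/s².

Choose the hinge as the axis so the unknown hinge reaction has zero arm there.
Beam weight: 2.83 × 9.81 = 27.76 N down at 1.665 m → arm 1.665 m, τ = 27.76 × 1.665 = 46.22 N·m clockwise.
Toolbox: 7.27 × 9.81 = 71.32 N down at 1.45 m → arm 1.45 m, τ = 71.32 × 1.45 = 103.4 N·m clockwise.
Sign: 29.2 × 9.81 = 286.5 N down at 3.13 m → arm 3.13 m, τ = 286.5 × 3.13 = 896.7 N·m clockwise.
Crate: 31.1 × 9.81 = 305.1 N down at 2.4 m → arm 2.4 m, τ = 305.1 × 2.4 = 732.2 N·m clockwise.
Total clockwise load moment = 1779 N·m.
The cable tension T acts at 3.33 m; only its component perpendicular to the bar, T sinθ, produces torque. sinθ = h/√(h²+d²) = 1.42/√(1.42²+3.33²) = 0.3923.
Στ = 0 ⇒ T × 3.33 × 0.3923 = 1779 ⇒ T = 1779 / 1.306 = 1360 N.

T ≈ 1360 N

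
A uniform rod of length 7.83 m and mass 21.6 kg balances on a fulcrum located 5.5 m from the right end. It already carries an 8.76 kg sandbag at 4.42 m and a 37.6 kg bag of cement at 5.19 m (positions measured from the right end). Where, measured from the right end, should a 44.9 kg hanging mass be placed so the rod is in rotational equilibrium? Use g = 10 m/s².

x ≈ 6.73 m from the right end

Take moments about the fulcrum (at 5.5 m from the right end).
Beam weight: 21.6 × 10 = 216 N down at 3.915 m → arm 1.585 m, τ = 216 × 1.585 = 342.4 N·m clockwise.
Sandbag: 8.76 × 10 = 87.6 N down at 4.42 m → arm 1.08 m, τ = 87.6 × 1.08 = 94.61 N·m clockwise.
Bag of cement: 37.6 × 10 = 376 N down at 5.19 m → arm 0.31 m, τ = 376 × 0.31 = 116.6 N·m clockwise.
Net moment of existing loads = 553.6 N·m clockwise.
The hanging mass weighs 44.9 × 10 = 449 N and must supply an equal counterclockwise moment, so its lever arm about the fulcrum is 553.6 / 449 = 1.23 m.
That puts it at 5.5 + 1.23 = 6.73 m from the right end.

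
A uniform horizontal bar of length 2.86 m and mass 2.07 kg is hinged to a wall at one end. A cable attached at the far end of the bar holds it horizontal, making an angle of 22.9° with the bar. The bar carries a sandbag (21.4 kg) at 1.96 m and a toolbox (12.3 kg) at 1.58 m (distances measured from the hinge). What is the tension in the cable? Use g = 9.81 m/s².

About the hinge:
Beam weight: 2.07 × 9.81 = 20.31 N down at 1.43 m → arm 1.43 m, τ = 20.31 × 1.43 = 29.04 N·m clockwise.
Sandbag: 21.4 × 9.81 = 209.9 N down at 1.96 m → arm 1.96 m, τ = 209.9 × 1.96 = 411.4 N·m clockwise.
Toolbox: 12.3 × 9.81 = 120.7 N down at 1.58 m → arm 1.58 m, τ = 120.7 × 1.58 = 190.7 N·m clockwise.
Total clockwise load moment = 631.1 N·m.
The cable tension T acts at 2.86 m; only its component perpendicular to the bar, T sinθ, produces torque. sin 22.9° = 0.3891.
Setting net torque to zero: T × 2.86 × 0.3891 = 631.1 → T = 631.1 / 1.113 = 567 N.

T ≈ 567 N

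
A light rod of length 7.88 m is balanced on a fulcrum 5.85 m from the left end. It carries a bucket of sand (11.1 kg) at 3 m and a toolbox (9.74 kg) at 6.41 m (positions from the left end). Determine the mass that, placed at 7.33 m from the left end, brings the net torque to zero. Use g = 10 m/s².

Taking torques about the fulcrum (at 5.85 m from the left end):
Bucket of sand: 11.1 × 10 = 111 N down at 3 m → arm 2.85 m, τ = 111 × 2.85 = 316.4 N·m counterclockwise.
Toolbox: 9.74 × 10 = 97.4 N down at 6.41 m → arm 0.56 m, τ = 97.4 × 0.56 = 54.54 N·m clockwise.
Net moment of known loads = 261.9 N·m counterclockwise.
An unknown mass m at 7.33 m has arm 1.48 m; its moment is m·g·1.48 clockwise.
Στ = 0 ⇒ m × 10 × 1.48 = 261.9 ⇒ m = 261.9 / (10 × 1.48) = 17.7 kg.

m ≈ 17.7 kg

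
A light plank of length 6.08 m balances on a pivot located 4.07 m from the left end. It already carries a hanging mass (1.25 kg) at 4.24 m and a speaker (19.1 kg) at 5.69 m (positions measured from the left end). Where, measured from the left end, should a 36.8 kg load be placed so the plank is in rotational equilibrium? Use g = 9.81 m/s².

x ≈ 3.22 m from the left end

About the pivot (at 4.07 m from the left end):
Hanging mass: 1.25 × 9.81 = 12.26 N down at 4.24 m → arm 0.17 m, τ = 12.26 × 0.17 = 2.084 N·m clockwise.
Speaker: 19.1 × 9.81 = 187.4 N down at 5.69 m → arm 1.62 m, τ = 187.4 × 1.62 = 303.6 N·m clockwise.
Net moment of existing loads = 305.7 N·m clockwise.
The load weighs 36.8 × 9.81 = 361 N and must supply an equal counterclockwise moment, so its lever arm about the pivot is 305.7 / 361 = 0.847 m.
That puts it at 4.07 − 0.847 = 3.22 m from the left end.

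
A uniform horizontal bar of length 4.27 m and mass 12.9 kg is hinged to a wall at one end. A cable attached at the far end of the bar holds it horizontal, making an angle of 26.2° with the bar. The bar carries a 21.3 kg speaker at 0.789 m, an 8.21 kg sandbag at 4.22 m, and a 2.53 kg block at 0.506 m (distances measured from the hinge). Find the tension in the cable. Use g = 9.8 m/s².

Sum moments about the hinge (the unknown hinge reaction has zero arm there).
Beam weight: 12.9 × 9.8 = 126.4 N down at 2.135 m → arm 2.135 m, τ = 126.4 × 2.135 = 269.9 N·m clockwise.
Speaker: 21.3 × 9.8 = 208.7 N down at 0.789 m → arm 0.789 m, τ = 208.7 × 0.789 = 164.7 N·m clockwise.
Sandbag: 8.21 × 9.8 = 80.46 N down at 4.22 m → arm 4.22 m, τ = 80.46 × 4.22 = 339.5 N·m clockwise.
Block: 2.53 × 9.8 = 24.79 N down at 0.506 m → arm 0.506 m, τ = 24.79 × 0.506 = 12.54 N·m clockwise.
Total clockwise load moment = 786.6 N·m.
The cable tension T acts at 4.27 m; only its component perpendicular to the bar, T sinθ, produces torque. sin 26.2° = 0.4415.
Setting net torque to zero: T × 4.27 × 0.4415 = 786.6 → T = 786.6 / 1.885 = 417 N.

T ≈ 417 N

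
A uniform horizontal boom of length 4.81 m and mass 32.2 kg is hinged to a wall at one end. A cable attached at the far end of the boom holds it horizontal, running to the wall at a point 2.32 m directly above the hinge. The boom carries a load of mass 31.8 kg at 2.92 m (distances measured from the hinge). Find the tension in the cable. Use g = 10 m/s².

T ≈ 815 N

Taking torques about the hinge:
Beam weight: 32.2 × 10 = 322 N down at 2.405 m → arm 2.405 m, τ = 322 × 2.405 = 774.4 N·m clockwise.
Load: 31.8 × 10 = 318 N down at 2.92 m → arm 2.92 m, τ = 318 × 2.92 = 928.6 N·m clockwise.
Total clockwise load moment = 1703 N·m.
The cable tension T acts at 4.81 m; only its component perpendicular to the boom, T sinθ, produces torque. sinθ = h/√(h²+d²) = 2.32/√(2.32²+4.81²) = 0.4344.
Στ = 0 ⇒ T × 4.81 × 0.4344 = 1703 ⇒ T = 1703 / 2.089 = 815 N.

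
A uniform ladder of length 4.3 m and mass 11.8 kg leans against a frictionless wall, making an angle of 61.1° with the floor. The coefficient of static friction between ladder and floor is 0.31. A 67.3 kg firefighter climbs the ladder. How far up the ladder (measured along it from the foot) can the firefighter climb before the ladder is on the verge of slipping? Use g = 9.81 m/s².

d ≈ 2.46 m

Choose the foot of the ladder as the axis so the floor normal and friction both act there and drop out.
Ladder weight 11.8×9.81 = 115.8 N acts at 2.15 m along the ladder; its horizontal arm is 2.15·cos61.1° = 1.039 m → τ = 120.3 N·m clockwise.
Firefighter weight 67.3×9.81 = 660.2 N at distance d → arm d·cos61.1° → τ = 660.2·d·0.4833 clockwise.
Wall normal N at the top has arm L sinθ = 3.764 m counterclockwise, so Στ = 0 gives N·3.764 = 120.3 + 319.1·d.
ΣFy = 0 ⇒ N_floor = 776 N, so the maximum friction is μ_s·N_floor = 0.31×776 = 240.6 N. ΣFx = 0 ⇒ N_wall = f, so at the slipping point N = 240.6 N.
Substituting: 240.6×3.764 = 120.3 + 319.1·d ⇒ d = (905.6 − 120.3) / 319.1 = 2.46 m.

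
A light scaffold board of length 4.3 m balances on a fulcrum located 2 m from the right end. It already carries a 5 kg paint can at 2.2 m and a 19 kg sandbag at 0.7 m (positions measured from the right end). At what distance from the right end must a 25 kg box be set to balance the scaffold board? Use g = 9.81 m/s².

x ≈ 2.95 m from the right end

Take moments about the fulcrum (at 2 m from the right end).
Paint can: 5 × 9.81 = 49.05 N down at 2.2 m → arm 0.2 m, τ = 49.05 × 0.2 = 9.81 N·m counterclockwise.
Sandbag: 19 × 9.81 = 186.4 N down at 0.7 m → arm 1.3 m, τ = 186.4 × 1.3 = 242.3 N·m clockwise.
Net moment of existing loads = 232.5 N·m clockwise.
The box weighs 25 × 9.81 = 245.2 N and must supply an equal counterclockwise moment, so its lever arm about the fulcrum is 232.5 / 245.2 = 0.948 m.
That puts it at 2 + 0.948 = 2.95 m from the right end.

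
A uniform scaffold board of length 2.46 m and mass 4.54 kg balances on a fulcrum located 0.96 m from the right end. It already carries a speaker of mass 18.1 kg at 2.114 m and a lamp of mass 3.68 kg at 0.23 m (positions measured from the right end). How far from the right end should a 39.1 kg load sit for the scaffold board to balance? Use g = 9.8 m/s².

Sum moments about the fulcrum (at 0.96 m from the right end) (the support reaction has zero arm there).
Beam weight: 4.54 × 9.8 = 44.49 N down at 1.23 m → arm 0.27 m, τ = 44.49 × 0.27 = 12.01 N·m counterclockwise.
Speaker: 18.1 × 9.8 = 177.4 N down at 2.114 m → arm 1.154 m, τ = 177.4 × 1.154 = 204.7 N·m counterclockwise.
Lamp: 3.68 × 9.8 = 36.06 N down at 0.23 m → arm 0.73 m, τ = 36.06 × 0.73 = 26.32 N·m clockwise.
Net moment of existing loads = 190.4 N·m counterclockwise.
The load weighs 39.1 × 9.8 = 383.2 N and must supply an equal clockwise moment, so its lever arm about the fulcrum is 190.4 / 383.2 = 0.497 m.
That puts it at 0.96 − 0.497 = 0.463 m from the right end.

x ≈ 0.463 m from the right end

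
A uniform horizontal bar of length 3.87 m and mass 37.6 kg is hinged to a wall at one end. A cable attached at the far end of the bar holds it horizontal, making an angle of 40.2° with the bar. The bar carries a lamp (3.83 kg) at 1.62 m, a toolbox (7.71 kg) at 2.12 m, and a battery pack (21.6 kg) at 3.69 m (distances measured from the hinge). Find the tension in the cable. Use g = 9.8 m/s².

T ≈ 687 N

Take moments about the hinge.
Beam weight: 37.6 × 9.8 = 368.5 N down at 1.935 m → arm 1.935 m, τ = 368.5 × 1.935 = 713 N·m clockwise.
Lamp: 3.83 × 9.8 = 37.53 N down at 1.62 m → arm 1.62 m, τ = 37.53 × 1.62 = 60.8 N·m clockwise.
Toolbox: 7.71 × 9.8 = 75.56 N down at 2.12 m → arm 2.12 m, τ = 75.56 × 2.12 = 160.2 N·m clockwise.
Battery pack: 21.6 × 9.8 = 211.7 N down at 3.69 m → arm 3.69 m, τ = 211.7 × 3.69 = 781.2 N·m clockwise.
Total clockwise load moment = 1715 N·m.
The cable tension T acts at 3.87 m; only its component perpendicular to the bar, T sinθ, produces torque. sin 40.2° = 0.6455.
Balancing moments: T × 3.87 × 0.6455 = 1715, giving T = 1715 / 2.498 = 687 N.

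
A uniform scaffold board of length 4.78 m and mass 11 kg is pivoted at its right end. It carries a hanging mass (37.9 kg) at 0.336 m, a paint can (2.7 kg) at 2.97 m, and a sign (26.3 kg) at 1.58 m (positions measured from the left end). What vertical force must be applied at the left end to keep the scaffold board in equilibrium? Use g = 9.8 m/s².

F ≈ 582 N

Sum moments about the right end (the unknown pivot reaction has zero arm there).
Beam weight: 11 × 9.8 = 107.8 N down at 2.39 m → arm 2.39 m, τ = 107.8 × 2.39 = 257.6 N·m counterclockwise.
Hanging mass: 37.9 × 9.8 = 371.4 N down at 0.336 m → arm 4.444 m, τ = 371.4 × 4.444 = 1651 N·m counterclockwise.
Paint can: 2.7 × 9.8 = 26.46 N down at 2.97 m → arm 1.81 m, τ = 26.46 × 1.81 = 47.89 N·m counterclockwise.
Sign: 26.3 × 9.8 = 257.7 N down at 1.58 m → arm 3.2 m, τ = 257.7 × 3.2 = 824.6 N·m counterclockwise.
Net moment of the loads = 2781 N·m counterclockwise.
The upward force F acts at the left end, arm 4.78 m, giving F × 4.78 clockwise.
For rotational equilibrium, F × 4.78 = 2781, so F = 2781 / 4.78 = 582 N.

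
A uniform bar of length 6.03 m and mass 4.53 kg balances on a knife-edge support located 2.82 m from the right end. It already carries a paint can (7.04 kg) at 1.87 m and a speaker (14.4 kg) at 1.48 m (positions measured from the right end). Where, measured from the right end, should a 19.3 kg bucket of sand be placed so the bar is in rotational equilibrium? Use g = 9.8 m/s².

x ≈ 4.12 m from the right end

Choose the knife-edge support (at 2.82 m from the right end) as the axis so the support reaction has zero arm there.
Beam weight: 4.53 × 9.8 = 44.39 N down at 3.015 m → arm 0.195 m, τ = 44.39 × 0.195 = 8.656 N·m counterclockwise.
Paint can: 7.04 × 9.8 = 68.99 N down at 1.87 m → arm 0.95 m, τ = 68.99 × 0.95 = 65.54 N·m clockwise.
Speaker: 14.4 × 9.8 = 141.1 N down at 1.48 m → arm 1.34 m, τ = 141.1 × 1.34 = 189.1 N·m clockwise.
Net moment of existing loads = 246 N·m clockwise.
The bucket of sand weighs 19.3 × 9.8 = 189.1 N and must supply an equal counterclockwise moment, so its lever arm about the knife-edge support is 246 / 189.1 = 1.3 m.
That puts it at 2.82 + 1.3 = 4.12 m from the right end.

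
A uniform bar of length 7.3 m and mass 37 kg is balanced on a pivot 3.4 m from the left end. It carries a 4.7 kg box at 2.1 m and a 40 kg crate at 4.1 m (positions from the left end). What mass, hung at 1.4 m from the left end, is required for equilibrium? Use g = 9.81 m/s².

m ≈ 15.6 kg

Take moments about the pivot (at 3.4 m from the left end).
Beam weight: 37 × 9.81 = 363 N down at 3.65 m → arm 0.25 m, τ = 363 × 0.25 = 90.75 N·m clockwise.
Box: 4.7 × 9.81 = 46.11 N down at 2.1 m → arm 1.3 m, τ = 46.11 × 1.3 = 59.94 N·m counterclockwise.
Crate: 40 × 9.81 = 392.4 N down at 4.1 m → arm 0.7 m, τ = 392.4 × 0.7 = 274.7 N·m clockwise.
Net moment of known loads = 305.5 N·m clockwise.
An unknown mass m at 1.4 m has arm 2 m; its moment is m·g·2 counterclockwise.
Balancing moments: m × 9.81 × 2 = 305.5, giving m = 305.5 / (9.81 × 2) = 15.6 kg.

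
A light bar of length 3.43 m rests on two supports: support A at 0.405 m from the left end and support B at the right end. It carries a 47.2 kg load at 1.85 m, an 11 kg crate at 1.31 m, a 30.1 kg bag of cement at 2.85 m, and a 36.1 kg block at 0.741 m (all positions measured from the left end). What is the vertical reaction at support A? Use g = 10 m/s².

Choose support B as the axis so its reaction then has zero moment arm.
Load: 47.2 × 10 = 472 N down at 1.85 m → arm 1.58 m, τ = 472 × 1.58 = 745.8 N·m counterclockwise.
Crate: 11 × 10 = 110 N down at 1.31 m → arm 2.12 m, τ = 110 × 2.12 = 233.2 N·m counterclockwise.
Bag of cement: 30.1 × 10 = 301 N down at 2.85 m → arm 0.58 m, τ = 301 × 0.58 = 174.6 N·m counterclockwise.
Block: 36.1 × 10 = 361 N down at 0.741 m → arm 2.689 m, τ = 361 × 2.689 = 970.7 N·m counterclockwise.
Net load moment about support B = 2124 N·m counterclockwise.
Reaction R at support A is upward at 0.405 m, arm 3.025 m → moment R × 3.025 clockwise.
Setting net torque to zero: R × 3.025 = 2124 → R = 702 N.

R_A ≈ 702 N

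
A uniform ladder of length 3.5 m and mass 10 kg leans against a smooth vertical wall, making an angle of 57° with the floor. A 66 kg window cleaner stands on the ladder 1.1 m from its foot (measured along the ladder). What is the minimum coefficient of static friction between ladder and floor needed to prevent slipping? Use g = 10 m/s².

Sum moments about the foot of the ladder (the floor normal and friction both act there and drop out).
Ladder weight 10×10 = 100 N acts at 1.75 m along the ladder; its horizontal arm is 1.75·cos57° = 0.9531 m → τ = 95.31 N·m clockwise.
Window cleaner: 66×10 = 660 N at 1.1 m → arm 0.5991 m → τ = 395.4 N·m clockwise.
Wall normal N acts horizontally at the top; its moment arm is the height L sinθ = 3.5·sin57° = 2.935 m, counterclockwise.
For rotational equilibrium, N × 2.935 = 490.7, so N = 167.2 N.
ΣFx = 0 ⇒ f = N_wall = 167.2 N. ΣFy = 0 ⇒ N_floor = 760 N.
μ_min = f / N_floor = 167.2 / 760 = 0.22.

μ_min ≈ 0.22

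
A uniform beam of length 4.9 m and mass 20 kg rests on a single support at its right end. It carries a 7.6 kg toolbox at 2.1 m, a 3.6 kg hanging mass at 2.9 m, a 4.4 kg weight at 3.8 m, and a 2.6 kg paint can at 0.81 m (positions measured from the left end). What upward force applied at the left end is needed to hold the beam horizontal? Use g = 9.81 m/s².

Sum moments about the right end (the unknown pivot reaction has zero arm there).
Beam weight: 20 × 9.81 = 196.2 N down at 2.45 m → arm 2.45 m, τ = 196.2 × 2.45 = 480.7 N·m counterclockwise.
Toolbox: 7.6 × 9.81 = 74.56 N down at 2.1 m → arm 2.8 m, τ = 74.56 × 2.8 = 208.8 N·m counterclockwise.
Hanging mass: 3.6 × 9.81 = 35.32 N down at 2.9 m → arm 2 m, τ = 35.32 × 2 = 70.64 N·m counterclockwise.
Weight: 4.4 × 9.81 = 43.16 N down at 3.8 m → arm 1.1 m, τ = 43.16 × 1.1 = 47.48 N·m counterclockwise.
Paint can: 2.6 × 9.81 = 25.51 N down at 0.81 m → arm 4.09 m, τ = 25.51 × 4.09 = 104.3 N·m counterclockwise.
Net moment of the loads = 911.9 N·m counterclockwise.
The upward force F acts at the left end, arm 4.9 m, giving F × 4.9 clockwise.
For rotational equilibrium, F × 4.9 = 911.9, so F = 911.9 / 4.9 = 186 N.

F ≈ 186 N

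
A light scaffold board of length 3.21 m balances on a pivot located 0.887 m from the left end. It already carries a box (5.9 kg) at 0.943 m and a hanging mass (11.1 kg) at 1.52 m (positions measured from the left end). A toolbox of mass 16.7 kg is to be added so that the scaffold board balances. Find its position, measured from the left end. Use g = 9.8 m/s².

Taking torques about the pivot (at 0.887 m from the left end):
Box: 5.9 × 9.8 = 57.82 N down at 0.943 m → arm 0.056 m, τ = 57.82 × 0.056 = 3.238 N·m clockwise.
Hanging mass: 11.1 × 9.8 = 108.8 N down at 1.52 m → arm 0.633 m, τ = 108.8 × 0.633 = 68.87 N·m clockwise.
Net moment of existing loads = 72.11 N·m clockwise.
The toolbox weighs 16.7 × 9.8 = 163.7 N and must supply an equal counterclockwise moment, so its lever arm about the pivot is 72.11 / 163.7 = 0.441 m.
That puts it at 0.887 − 0.441 = 0.446 m from the left end.

x ≈ 0.446 m from the left end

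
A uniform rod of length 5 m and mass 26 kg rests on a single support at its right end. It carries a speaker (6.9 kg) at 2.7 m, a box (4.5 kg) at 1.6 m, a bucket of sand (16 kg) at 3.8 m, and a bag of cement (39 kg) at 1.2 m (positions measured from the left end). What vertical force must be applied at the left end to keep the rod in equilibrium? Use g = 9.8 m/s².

F ≈ 517 N

Choose the right end as the axis so the unknown pivot reaction has zero arm there.
Beam weight: 26 × 9.8 = 254.8 N down at 2.5 m → arm 2.5 m, τ = 254.8 × 2.5 = 637 N·m counterclockwise.
Speaker: 6.9 × 9.8 = 67.62 N down at 2.7 m → arm 2.3 m, τ = 67.62 × 2.3 = 155.5 N·m counterclockwise.
Box: 4.5 × 9.8 = 44.1 N down at 1.6 m → arm 3.4 m, τ = 44.1 × 3.4 = 149.9 N·m counterclockwise.
Bucket of sand: 16 × 9.8 = 156.8 N down at 3.8 m → arm 1.2 m, τ = 156.8 × 1.2 = 188.2 N·m counterclockwise.
Bag of cement: 39 × 9.8 = 382.2 N down at 1.2 m → arm 3.8 m, τ = 382.2 × 3.8 = 1452 N·m counterclockwise.
Net moment of the loads = 2583 N·m counterclockwise.
The upward force F acts at the left end, arm 5 m, giving F × 5 clockwise.
Balancing moments: F × 5 = 2583, giving F = 2583 / 5 = 517 N.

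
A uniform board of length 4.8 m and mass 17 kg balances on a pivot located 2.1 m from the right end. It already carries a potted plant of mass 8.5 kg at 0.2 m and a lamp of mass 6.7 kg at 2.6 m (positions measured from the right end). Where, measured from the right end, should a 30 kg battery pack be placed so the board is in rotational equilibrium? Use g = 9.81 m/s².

Take moments about the pivot (at 2.1 m from the right end).
Beam weight: 17 × 9.81 = 166.8 N down at 2.4 m → arm 0.3 m, τ = 166.8 × 0.3 = 50.04 N·m counterclockwise.
Potted plant: 8.5 × 9.81 = 83.39 N down at 0.2 m → arm 1.9 m, τ = 83.39 × 1.9 = 158.4 N·m clockwise.
Lamp: 6.7 × 9.81 = 65.73 N down at 2.6 m → arm 0.5 m, τ = 65.73 × 0.5 = 32.87 N·m counterclockwise.
Net moment of existing loads = 75.49 N·m clockwise.
The battery pack weighs 30 × 9.81 = 294.3 N and must supply an equal counterclockwise moment, so its lever arm about the pivot is 75.49 / 294.3 = 0.257 m.
That puts it at 2.1 + 0.257 = 2.36 m from the right end.

x ≈ 2.36 m from the right end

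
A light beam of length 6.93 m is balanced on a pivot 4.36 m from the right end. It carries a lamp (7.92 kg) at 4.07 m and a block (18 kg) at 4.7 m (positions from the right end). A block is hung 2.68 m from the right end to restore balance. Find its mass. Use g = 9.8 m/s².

m ≈ 2.28 kg

Sum moments about the pivot (at 4.36 m from the right end) (the support reaction has zero arm there).
Lamp: 7.92 × 9.8 = 77.62 N down at 4.07 m → arm 0.29 m, τ = 77.62 × 0.29 = 22.51 N·m clockwise.
Block: 18 × 9.8 = 176.4 N down at 4.7 m → arm 0.34 m, τ = 176.4 × 0.34 = 59.98 N·m counterclockwise.
Net moment of known loads = 37.47 N·m counterclockwise.
An unknown mass m at 2.68 m has arm 1.68 m; its moment is m·g·1.68 clockwise.
Setting net torque to zero: m × 9.8 × 1.68 = 37.47 → m = 37.47 / (9.8 × 1.68) = 2.28 kg.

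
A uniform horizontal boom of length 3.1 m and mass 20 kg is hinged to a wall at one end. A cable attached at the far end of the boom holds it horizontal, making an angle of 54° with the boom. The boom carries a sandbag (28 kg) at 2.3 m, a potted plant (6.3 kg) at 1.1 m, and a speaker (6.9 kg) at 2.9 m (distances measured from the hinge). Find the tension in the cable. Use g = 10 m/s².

Sum moments about the hinge (the unknown hinge reaction has zero arm there).
Beam weight: 20 × 10 = 200 N down at 1.55 m → arm 1.55 m, τ = 200 × 1.55 = 310 N·m clockwise.
Sandbag: 28 × 10 = 280 N down at 2.3 m → arm 2.3 m, τ = 280 × 2.3 = 644 N·m clockwise.
Potted plant: 6.3 × 10 = 63 N down at 1.1 m → arm 1.1 m, τ = 63 × 1.1 = 69.3 N·m clockwise.
Speaker: 6.9 × 10 = 69 N down at 2.9 m → arm 2.9 m, τ = 69 × 2.9 = 200.1 N·m clockwise.
Total clockwise load moment = 1223 N·m.
The cable tension T acts at 3.1 m; only its component perpendicular to the boom, T sinθ, produces torque. sin 54° = 0.809.
Setting net torque to zero: T × 3.1 × 0.809 = 1223 → T = 1223 / 2.508 = 488 N.

T ≈ 488 N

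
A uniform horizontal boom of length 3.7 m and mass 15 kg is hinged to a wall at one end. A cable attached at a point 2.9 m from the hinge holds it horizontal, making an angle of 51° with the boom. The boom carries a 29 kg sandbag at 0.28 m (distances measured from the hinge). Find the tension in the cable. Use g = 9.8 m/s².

Choose the hinge as the axis so the unknown hinge reaction has zero arm there.
Beam weight: 15 × 9.8 = 147 N down at 1.85 m → arm 1.85 m, τ = 147 × 1.85 = 271.9 N·m clockwise.
Sandbag: 29 × 9.8 = 284.2 N down at 0.28 m → arm 0.28 m, τ = 284.2 × 0.28 = 79.58 N·m clockwise.
Total clockwise load moment = 351.5 N·m.
The cable tension T acts at 2.9 m; only its component perpendicular to the boom, T sinθ, produces torque. sin 51° = 0.7771.
Balancing moments: T × 2.9 × 0.7771 = 351.5, giving T = 351.5 / 2.254 = 156 N.

T ≈ 156 N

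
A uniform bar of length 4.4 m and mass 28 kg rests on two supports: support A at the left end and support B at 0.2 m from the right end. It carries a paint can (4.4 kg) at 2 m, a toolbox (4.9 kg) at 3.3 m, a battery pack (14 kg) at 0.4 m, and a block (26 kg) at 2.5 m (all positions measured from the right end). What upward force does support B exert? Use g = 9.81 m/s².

R_B ≈ 427 N

Sum moments about support A (its reaction then has zero moment arm).
Beam weight: 28 × 9.81 = 274.7 N down at 2.2 m → arm 2.2 m, τ = 274.7 × 2.2 = 604.3 N·m clockwise.
Paint can: 4.4 × 9.81 = 43.16 N down at 2 m → arm 2.4 m, τ = 43.16 × 2.4 = 103.6 N·m clockwise.
Toolbox: 4.9 × 9.81 = 48.07 N down at 3.3 m → arm 1.1 m, τ = 48.07 × 1.1 = 52.88 N·m clockwise.
Battery pack: 14 × 9.81 = 137.3 N down at 0.4 m → arm 4 m, τ = 137.3 × 4 = 549.2 N·m clockwise.
Block: 26 × 9.81 = 255.1 N down at 2.5 m → arm 1.9 m, τ = 255.1 × 1.9 = 484.7 N·m clockwise.
Net load moment about support A = 1795 N·m clockwise.
Reaction R at support B is upward at 0.2 m, arm 4.2 m → moment R × 4.2 counterclockwise.
Setting net torque to zero: R × 4.2 = 1795 → R = 427 N.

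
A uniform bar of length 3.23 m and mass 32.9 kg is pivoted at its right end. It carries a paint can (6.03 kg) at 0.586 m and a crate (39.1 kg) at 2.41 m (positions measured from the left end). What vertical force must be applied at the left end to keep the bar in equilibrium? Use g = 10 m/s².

F ≈ 313 N

Choose the right end as the axis so the unknown pivot reaction has zero arm there.
Beam weight: 32.9 × 10 = 329 N down at 1.615 m → arm 1.615 m, τ = 329 × 1.615 = 531.3 N·m counterclockwise.
Paint can: 6.03 × 10 = 60.3 N down at 0.586 m → arm 2.644 m, τ = 60.3 × 2.644 = 159.4 N·m counterclockwise.
Crate: 39.1 × 10 = 391 N down at 2.41 m → arm 0.82 m, τ = 391 × 0.82 = 320.6 N·m counterclockwise.
Net moment of the loads = 1011 N·m counterclockwise.
The upward force F acts at the left end, arm 3.23 m, giving F × 3.23 clockwise.
For rotational equilibrium, F × 3.23 = 1011, so F = 1011 / 3.23 = 313 N.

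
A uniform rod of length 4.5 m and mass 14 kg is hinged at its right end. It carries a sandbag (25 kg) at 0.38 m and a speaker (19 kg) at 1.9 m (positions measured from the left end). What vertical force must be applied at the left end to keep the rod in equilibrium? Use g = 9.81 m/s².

Sum moments about the right end (the unknown pivot reaction has zero arm there).
Beam weight: 14 × 9.81 = 137.3 N down at 2.25 m → arm 2.25 m, τ = 137.3 × 2.25 = 308.9 N·m counterclockwise.
Sandbag: 25 × 9.81 = 245.2 N down at 0.38 m → arm 4.12 m, τ = 245.2 × 4.12 = 1010 N·m counterclockwise.
Speaker: 19 × 9.81 = 186.4 N down at 1.9 m → arm 2.6 m, τ = 186.4 × 2.6 = 484.6 N·m counterclockwise.
Net moment of the loads = 1804 N·m counterclockwise.
The upward force F acts at the left end, arm 4.5 m, giving F × 4.5 clockwise.
For rotational equilibrium, F × 4.5 = 1804, so F = 1804 / 4.5 = 401 N.

F ≈ 401 N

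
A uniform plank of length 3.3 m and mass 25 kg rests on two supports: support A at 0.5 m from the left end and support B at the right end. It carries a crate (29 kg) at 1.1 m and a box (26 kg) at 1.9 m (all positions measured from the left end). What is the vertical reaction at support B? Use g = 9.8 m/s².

About support A:
Beam weight: 25 × 9.8 = 245 N down at 1.65 m → arm 1.15 m, τ = 245 × 1.15 = 281.8 N·m clockwise.
Crate: 29 × 9.8 = 284.2 N down at 1.1 m → arm 0.6 m, τ = 284.2 × 0.6 = 170.5 N·m clockwise.
Box: 26 × 9.8 = 254.8 N down at 1.9 m → arm 1.4 m, τ = 254.8 × 1.4 = 356.7 N·m clockwise.
Net load moment about support A = 809 N·m clockwise.
Reaction R at support B is upward at 3.3 m, arm 2.8 m → moment R × 2.8 counterclockwise.
Setting net torque to zero: R × 2.8 = 809 → R = 289 N.

R_B ≈ 289 N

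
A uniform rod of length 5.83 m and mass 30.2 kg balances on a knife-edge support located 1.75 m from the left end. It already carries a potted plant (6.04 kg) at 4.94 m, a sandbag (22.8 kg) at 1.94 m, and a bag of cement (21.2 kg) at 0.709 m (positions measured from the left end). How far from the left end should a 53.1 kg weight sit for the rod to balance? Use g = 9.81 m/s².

x ≈ 1.06 m from the left end

Taking torques about the knife-edge support (at 1.75 m from the left end):
Beam weight: 30.2 × 9.81 = 296.3 N down at 2.915 m → arm 1.165 m, τ = 296.3 × 1.165 = 345.2 N·m clockwise.
Potted plant: 6.04 × 9.81 = 59.25 N down at 4.94 m → arm 3.19 m, τ = 59.25 × 3.19 = 189 N·m clockwise.
Sandbag: 22.8 × 9.81 = 223.7 N down at 1.94 m → arm 0.19 m, τ = 223.7 × 0.19 = 42.5 N·m clockwise.
Bag of cement: 21.2 × 9.81 = 208 N down at 0.709 m → arm 1.041 m, τ = 208 × 1.041 = 216.5 N·m counterclockwise.
Net moment of existing loads = 360.2 N·m clockwise.
The weight weighs 53.1 × 9.81 = 520.9 N and must supply an equal counterclockwise moment, so its lever arm about the knife-edge support is 360.2 / 520.9 = 0.691 m.
That puts it at 1.75 − 0.691 = 1.06 m from the left end.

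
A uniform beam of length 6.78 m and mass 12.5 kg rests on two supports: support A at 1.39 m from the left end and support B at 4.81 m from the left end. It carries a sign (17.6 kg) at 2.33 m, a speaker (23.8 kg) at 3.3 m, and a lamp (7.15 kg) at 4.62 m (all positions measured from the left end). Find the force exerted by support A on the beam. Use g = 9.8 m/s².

Take moments about support B.
Beam weight: 12.5 × 9.8 = 122.5 N down at 3.39 m → arm 1.42 m, τ = 122.5 × 1.42 = 173.9 N·m counterclockwise.
Sign: 17.6 × 9.8 = 172.5 N down at 2.33 m → arm 2.48 m, τ = 172.5 × 2.48 = 427.8 N·m counterclockwise.
Speaker: 23.8 × 9.8 = 233.2 N down at 3.3 m → arm 1.51 m, τ = 233.2 × 1.51 = 352.1 N·m counterclockwise.
Lamp: 7.15 × 9.8 = 70.07 N down at 4.62 m → arm 0.19 m, τ = 70.07 × 0.19 = 13.31 N·m counterclockwise.
Net load moment about support B = 967.1 N·m counterclockwise.
Reaction R at support A is upward at 1.39 m, arm 3.42 m → moment R × 3.42 clockwise.
Στ = 0 ⇒ R × 3.42 = 967.1 ⇒ R = 283 N.

R_A ≈ 283 N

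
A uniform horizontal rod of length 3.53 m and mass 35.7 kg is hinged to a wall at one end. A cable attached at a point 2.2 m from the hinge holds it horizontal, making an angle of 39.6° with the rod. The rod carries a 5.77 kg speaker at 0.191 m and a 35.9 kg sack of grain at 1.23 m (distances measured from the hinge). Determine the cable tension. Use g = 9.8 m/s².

About the hinge:
Beam weight: 35.7 × 9.8 = 349.9 N down at 1.765 m → arm 1.765 m, τ = 349.9 × 1.765 = 617.6 N·m clockwise.
Speaker: 5.77 × 9.8 = 56.55 N down at 0.191 m → arm 0.191 m, τ = 56.55 × 0.191 = 10.8 N·m clockwise.
Sack of grain: 35.9 × 9.8 = 351.8 N down at 1.23 m → arm 1.23 m, τ = 351.8 × 1.23 = 432.7 N·m clockwise.
Total clockwise load moment = 1061 N·m.
The cable tension T acts at 2.2 m; only its component perpendicular to the rod, T sinθ, produces torque. sin 39.6° = 0.6374.
Στ = 0 ⇒ T × 2.2 × 0.6374 = 1061 ⇒ T = 1061 / 1.402 = 757 N.

T ≈ 757 N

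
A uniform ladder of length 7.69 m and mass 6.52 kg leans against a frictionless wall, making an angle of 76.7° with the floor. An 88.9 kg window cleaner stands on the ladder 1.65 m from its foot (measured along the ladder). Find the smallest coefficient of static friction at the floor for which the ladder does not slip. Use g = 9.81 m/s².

Choose the foot of the ladder as the axis so the floor normal and friction both act there and drop out.
Ladder weight 6.52×9.81 = 63.96 N acts at 3.845 m along the ladder; its horizontal arm is 3.845·cos76.7° = 0.8845 m → τ = 56.57 N·m clockwise.
Window cleaner: 88.9×9.81 = 872.1 N at 1.65 m → arm 0.3796 m → τ = 331 N·m clockwise.
Wall normal N acts horizontally at the top; its moment arm is the height L sinθ = 7.69·sin76.7° = 7.484 m, counterclockwise.
Στ = 0 ⇒ N × 7.484 = 387.6 ⇒ N = 51.79 N.
ΣFx = 0 ⇒ f = N_wall = 51.79 N. ΣFy = 0 ⇒ N_floor = 936.1 N.
μ_min = f / N_floor = 51.79 / 936.1 = 0.0553.

μ_min ≈ 0.0553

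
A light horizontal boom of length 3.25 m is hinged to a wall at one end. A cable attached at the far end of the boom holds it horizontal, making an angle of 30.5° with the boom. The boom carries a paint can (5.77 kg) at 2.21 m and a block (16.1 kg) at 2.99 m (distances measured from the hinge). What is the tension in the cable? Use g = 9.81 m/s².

Choose the hinge as the axis so the unknown hinge reaction has zero arm there.
Paint can: 5.77 × 9.81 = 56.6 N down at 2.21 m → arm 2.21 m, τ = 56.6 × 2.21 = 125.1 N·m clockwise.
Block: 16.1 × 9.81 = 157.9 N down at 2.99 m → arm 2.99 m, τ = 157.9 × 2.99 = 472.1 N·m clockwise.
Total clockwise load moment = 597.2 N·m.
The cable tension T acts at 3.25 m; only its component perpendicular to the boom, T sinθ, produces torque. sin 30.5° = 0.5075.
For rotational equilibrium, T × 3.25 × 0.5075 = 597.2, so T = 597.2 / 1.649 = 362 N.

T ≈ 362 N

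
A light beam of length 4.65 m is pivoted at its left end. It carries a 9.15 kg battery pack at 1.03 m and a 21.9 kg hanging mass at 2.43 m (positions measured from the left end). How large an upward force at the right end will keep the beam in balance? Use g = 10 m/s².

Taking torques about the left end:
Battery pack: 9.15 × 10 = 91.5 N down at 1.03 m → arm 1.03 m, τ = 91.5 × 1.03 = 94.25 N·m clockwise.
Hanging mass: 21.9 × 10 = 219 N down at 2.43 m → arm 2.43 m, τ = 219 × 2.43 = 532.2 N·m clockwise.
Net moment of the loads = 626.5 N·m clockwise.
The upward force F acts at the right end, arm 4.65 m, giving F × 4.65 counterclockwise.
For rotational equilibrium, F × 4.65 = 626.5, so F = 626.5 / 4.65 = 135 N.

F ≈ 135 N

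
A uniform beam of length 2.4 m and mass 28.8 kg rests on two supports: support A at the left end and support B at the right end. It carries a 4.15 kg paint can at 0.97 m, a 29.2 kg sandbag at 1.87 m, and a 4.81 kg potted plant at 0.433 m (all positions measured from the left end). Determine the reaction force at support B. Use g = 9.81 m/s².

R_B ≈ 389 N

Choose support A as the axis so its reaction then has zero moment arm.
Beam weight: 28.8 × 9.81 = 282.5 N down at 1.2 m → arm 1.2 m, τ = 282.5 × 1.2 = 339 N·m clockwise.
Paint can: 4.15 × 9.81 = 40.71 N down at 0.97 m → arm 0.97 m, τ = 40.71 × 0.97 = 39.49 N·m clockwise.
Sandbag: 29.2 × 9.81 = 286.5 N down at 1.87 m → arm 1.87 m, τ = 286.5 × 1.87 = 535.8 N·m clockwise.
Potted plant: 4.81 × 9.81 = 47.19 N down at 0.433 m → arm 0.433 m, τ = 47.19 × 0.433 = 20.43 N·m clockwise.
Net load moment about support A = 934.7 N·m clockwise.
Reaction R at support B is upward at 2.4 m, arm 2.4 m → moment R × 2.4 counterclockwise.
Balancing moments: R × 2.4 = 934.7, giving R = 389 N.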